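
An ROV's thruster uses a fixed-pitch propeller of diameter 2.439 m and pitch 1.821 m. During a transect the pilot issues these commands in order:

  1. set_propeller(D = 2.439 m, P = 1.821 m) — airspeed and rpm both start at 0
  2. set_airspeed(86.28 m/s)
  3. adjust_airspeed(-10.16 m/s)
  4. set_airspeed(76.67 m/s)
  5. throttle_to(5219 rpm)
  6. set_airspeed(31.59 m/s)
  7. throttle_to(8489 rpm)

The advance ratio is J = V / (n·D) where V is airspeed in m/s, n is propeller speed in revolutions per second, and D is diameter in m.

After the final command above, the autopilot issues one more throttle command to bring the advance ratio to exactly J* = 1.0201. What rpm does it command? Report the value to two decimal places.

set_propeller: D = 2.439 m, P = 1.821 m (p = P/D = 0.746617); state ← (V=0, rpm=0)
set_airspeed(86.28): V ← 86.28 m/s
adjust_airspeed(-10.16): V ← 86.28 -10.16 = 76.12 m/s
set_airspeed(76.67): V ← 76.67 m/s
throttle_to(5219): rpm ← 5219
set_airspeed(31.59): V ← 31.59 m/s
throttle_to(8489): rpm ← 8489
final state: V = 31.59 m/s, rpm = 8489 → n = rpm/60 = 141.483333 rev/s
target J* = 1.0201; solve J* = V/(n·D) for n: n = V/(J*·D) = 31.59/(1.0201 × 2.439) = 12.696823 rev/s
rpm = 60·n = 761.809402

rpm = 761.81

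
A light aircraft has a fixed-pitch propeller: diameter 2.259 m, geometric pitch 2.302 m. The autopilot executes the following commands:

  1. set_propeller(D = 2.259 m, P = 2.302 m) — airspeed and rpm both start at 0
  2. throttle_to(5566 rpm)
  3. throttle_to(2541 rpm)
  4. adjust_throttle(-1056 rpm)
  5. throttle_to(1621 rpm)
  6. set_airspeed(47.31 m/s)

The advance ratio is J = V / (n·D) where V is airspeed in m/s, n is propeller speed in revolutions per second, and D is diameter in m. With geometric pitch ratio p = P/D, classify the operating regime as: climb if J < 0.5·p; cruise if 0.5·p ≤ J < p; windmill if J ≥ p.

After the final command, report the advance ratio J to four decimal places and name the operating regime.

J = 0.7752, regime = cruise

set_propeller: D = 2.259 m, P = 2.302 m (p = P/D = 1.019035); state ← (V=0, rpm=0)
throttle_to(5566): rpm ← 5566
throttle_to(2541): rpm ← 2541
adjust_throttle(-1056): rpm ← 2541 -1056 = 1485
throttle_to(1621): rpm ← 1621
set_airspeed(47.31): V ← 47.31 m/s
final state: V = 47.31 m/s, rpm = 1621 → n = rpm/60 = 27.016667 rev/s
J = V / (n·D) = 47.31 / (27.016667 × 2.259) = 0.775184
regime bands: climb J<0.5095 | cruise [0.5095, 1.0190) | windmill J≥1.0190
J = 0.7752 → cruise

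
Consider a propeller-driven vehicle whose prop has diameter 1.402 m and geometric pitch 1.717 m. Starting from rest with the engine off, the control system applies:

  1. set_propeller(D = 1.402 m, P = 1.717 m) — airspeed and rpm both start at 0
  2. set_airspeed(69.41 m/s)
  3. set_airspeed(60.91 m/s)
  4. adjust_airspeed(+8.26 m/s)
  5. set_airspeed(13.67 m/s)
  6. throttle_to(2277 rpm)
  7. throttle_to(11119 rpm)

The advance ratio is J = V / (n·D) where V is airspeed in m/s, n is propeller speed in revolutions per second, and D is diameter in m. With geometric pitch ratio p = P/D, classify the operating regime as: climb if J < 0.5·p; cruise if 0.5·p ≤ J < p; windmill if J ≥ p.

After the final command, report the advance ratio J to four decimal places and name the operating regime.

J = 0.0526, regime = climb

set_propeller: D = 1.402 m, P = 1.717 m (p = P/D = 1.224679); state ← (V=0, rpm=0)
set_airspeed(69.41): V ← 69.41 m/s
set_airspeed(60.91): V ← 60.91 m/s
adjust_airspeed(+8.26): V ← 60.91 +8.26 = 69.17 m/s
set_airspeed(13.67): V ← 13.67 m/s
throttle_to(2277): rpm ← 2277
throttle_to(11119): rpm ← 11119
final state: V = 13.67 m/s, rpm = 11119 → n = rpm/60 = 185.316667 rev/s
J = V / (n·D) = 13.67 / (185.316667 × 1.402) = 0.052615
regime bands: climb J<0.6123 | cruise [0.6123, 1.2247) | windmill J≥1.2247
J = 0.0526 → climb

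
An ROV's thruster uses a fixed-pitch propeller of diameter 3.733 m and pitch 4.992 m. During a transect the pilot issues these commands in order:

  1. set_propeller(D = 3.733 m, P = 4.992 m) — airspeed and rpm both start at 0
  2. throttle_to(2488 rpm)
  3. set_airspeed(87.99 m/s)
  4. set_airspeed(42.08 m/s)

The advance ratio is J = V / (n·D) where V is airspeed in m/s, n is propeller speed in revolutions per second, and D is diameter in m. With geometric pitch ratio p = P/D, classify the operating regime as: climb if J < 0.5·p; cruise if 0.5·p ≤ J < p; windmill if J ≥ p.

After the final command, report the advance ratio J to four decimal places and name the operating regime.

J = 0.2718, regime = climb

set_propeller: D = 3.733 m, P = 4.992 m (p = P/D = 1.337262); state ← (V=0, rpm=0)
throttle_to(2488): rpm ← 2488
set_airspeed(87.99): V ← 87.99 m/s
set_airspeed(42.08): V ← 42.08 m/s
final state: V = 42.08 m/s, rpm = 2488 → n = rpm/60 = 41.466667 rev/s
J = V / (n·D) = 42.08 / (41.466667 × 3.733) = 0.271843
regime bands: climb J<0.6686 | cruise [0.6686, 1.3373) | windmill J≥1.3373
J = 0.2718 → climb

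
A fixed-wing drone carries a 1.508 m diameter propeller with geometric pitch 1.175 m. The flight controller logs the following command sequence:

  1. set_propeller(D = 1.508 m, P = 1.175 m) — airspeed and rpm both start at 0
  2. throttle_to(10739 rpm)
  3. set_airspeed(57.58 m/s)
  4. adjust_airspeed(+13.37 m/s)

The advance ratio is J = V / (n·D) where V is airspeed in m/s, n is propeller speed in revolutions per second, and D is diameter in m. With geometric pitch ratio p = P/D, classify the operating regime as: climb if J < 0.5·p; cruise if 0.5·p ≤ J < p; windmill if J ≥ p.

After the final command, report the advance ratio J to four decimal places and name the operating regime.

J = 0.2629, regime = climb

set_propeller: D = 1.508 m, P = 1.175 m (p = P/D = 0.779178); state ← (V=0, rpm=0)
throttle_to(10739): rpm ← 10739
set_airspeed(57.58): V ← 57.58 m/s
adjust_airspeed(+13.37): V ← 57.58 +13.37 = 70.95 m/s
final state: V = 70.95 m/s, rpm = 10739 → n = rpm/60 = 178.983333 rev/s
J = V / (n·D) = 70.95 / (178.983333 × 1.508) = 0.262868
regime bands: climb J<0.3896 | cruise [0.3896, 0.7792) | windmill J≥0.7792
J = 0.2629 → climb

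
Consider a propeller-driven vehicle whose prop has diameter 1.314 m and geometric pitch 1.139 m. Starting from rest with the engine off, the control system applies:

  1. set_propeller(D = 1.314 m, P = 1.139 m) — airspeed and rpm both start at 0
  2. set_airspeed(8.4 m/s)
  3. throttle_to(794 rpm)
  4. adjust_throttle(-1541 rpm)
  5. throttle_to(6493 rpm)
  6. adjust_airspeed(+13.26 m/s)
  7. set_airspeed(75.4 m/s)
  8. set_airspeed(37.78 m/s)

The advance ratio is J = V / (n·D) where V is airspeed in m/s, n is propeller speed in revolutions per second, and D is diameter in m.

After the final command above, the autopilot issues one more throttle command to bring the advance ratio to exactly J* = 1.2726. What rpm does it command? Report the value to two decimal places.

set_propeller: D = 1.314 m, P = 1.139 m (p = P/D = 0.866819); state ← (V=0, rpm=0)
set_airspeed(8.4): V ← 8.4 m/s
throttle_to(794): rpm ← 794
adjust_throttle(-1541): rpm ← 794 -1541 = -747
throttle_to(6493): rpm ← 6493
adjust_airspeed(+13.26): V ← 8.4 +13.26 = 21.66 m/s
set_airspeed(75.4): V ← 75.4 m/s
set_airspeed(37.78): V ← 37.78 m/s
final state: V = 37.78 m/s, rpm = 6493 → n = rpm/60 = 108.216667 rev/s
target J* = 1.2726; solve J* = V/(n·D) for n: n = V/(J*·D) = 37.78/(1.2726 × 1.314) = 22.593040 rev/s
rpm = 60·n = 1355.582395

rpm = 1355.58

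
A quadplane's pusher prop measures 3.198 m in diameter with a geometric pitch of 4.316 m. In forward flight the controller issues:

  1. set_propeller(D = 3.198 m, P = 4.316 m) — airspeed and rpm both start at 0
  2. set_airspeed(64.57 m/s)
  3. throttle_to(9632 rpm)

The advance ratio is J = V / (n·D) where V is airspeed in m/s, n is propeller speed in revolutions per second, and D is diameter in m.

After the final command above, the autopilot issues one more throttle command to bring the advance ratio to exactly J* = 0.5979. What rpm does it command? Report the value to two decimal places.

rpm = 2026.17

set_propeller: D = 3.198 m, P = 4.316 m (p = P/D = 1.349593); state ← (V=0, rpm=0)
set_airspeed(64.57): V ← 64.57 m/s
throttle_to(9632): rpm ← 9632
final state: V = 64.57 m/s, rpm = 9632 → n = rpm/60 = 160.533333 rev/s
target J* = 0.5979; solve J* = V/(n·D) for n: n = V/(J*·D) = 64.57/(0.5979 × 3.198) = 33.769433 rev/s
rpm = 60·n = 2026.166003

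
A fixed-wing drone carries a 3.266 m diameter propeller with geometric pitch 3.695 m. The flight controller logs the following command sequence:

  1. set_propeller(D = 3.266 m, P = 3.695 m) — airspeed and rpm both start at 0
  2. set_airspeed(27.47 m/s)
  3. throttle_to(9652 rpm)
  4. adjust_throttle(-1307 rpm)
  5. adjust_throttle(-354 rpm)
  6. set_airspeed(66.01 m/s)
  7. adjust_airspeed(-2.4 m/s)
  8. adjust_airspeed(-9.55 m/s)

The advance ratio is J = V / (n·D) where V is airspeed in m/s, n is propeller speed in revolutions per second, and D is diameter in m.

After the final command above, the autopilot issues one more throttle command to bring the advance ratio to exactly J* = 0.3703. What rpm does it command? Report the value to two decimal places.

rpm = 2681.99

set_propeller: D = 3.266 m, P = 3.695 m (p = P/D = 1.131353); state ← (V=0, rpm=0)
set_airspeed(27.47): V ← 27.47 m/s
throttle_to(9652): rpm ← 9652
adjust_throttle(-1307): rpm ← 9652 -1307 = 8345
adjust_throttle(-354): rpm ← 8345 -354 = 7991
set_airspeed(66.01): V ← 66.01 m/s
adjust_airspeed(-2.4): V ← 66.01 -2.4 = 63.61 m/s
adjust_airspeed(-9.55): V ← 63.61 -9.55 = 54.06 m/s
final state: V = 54.06 m/s, rpm = 7991 → n = rpm/60 = 133.183333 rev/s
target J* = 0.3703; solve J* = V/(n·D) for n: n = V/(J*·D) = 54.06/(0.3703 × 3.266) = 44.699859 rev/s
rpm = 60·n = 2681.991513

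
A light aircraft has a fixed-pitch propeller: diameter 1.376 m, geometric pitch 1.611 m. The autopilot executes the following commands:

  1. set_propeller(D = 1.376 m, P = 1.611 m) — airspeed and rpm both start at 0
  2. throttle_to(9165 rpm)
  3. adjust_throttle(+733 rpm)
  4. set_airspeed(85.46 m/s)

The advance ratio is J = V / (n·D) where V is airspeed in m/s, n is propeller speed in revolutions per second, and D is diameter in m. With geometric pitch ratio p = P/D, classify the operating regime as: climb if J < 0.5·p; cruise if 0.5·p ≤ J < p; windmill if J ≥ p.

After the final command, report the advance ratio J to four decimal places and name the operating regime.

set_propeller: D = 1.376 m, P = 1.611 m (p = P/D = 1.170785); state ← (V=0, rpm=0)
throttle_to(9165): rpm ← 9165
adjust_throttle(+733): rpm ← 9165 +733 = 9898
set_airspeed(85.46): V ← 85.46 m/s
final state: V = 85.46 m/s, rpm = 9898 → n = rpm/60 = 164.966667 rev/s
J = V / (n·D) = 85.46 / (164.966667 × 1.376) = 0.376486
regime bands: climb J<0.5854 | cruise [0.5854, 1.1708) | windmill J≥1.1708
J = 0.3765 → climb

J = 0.3765, regime = climb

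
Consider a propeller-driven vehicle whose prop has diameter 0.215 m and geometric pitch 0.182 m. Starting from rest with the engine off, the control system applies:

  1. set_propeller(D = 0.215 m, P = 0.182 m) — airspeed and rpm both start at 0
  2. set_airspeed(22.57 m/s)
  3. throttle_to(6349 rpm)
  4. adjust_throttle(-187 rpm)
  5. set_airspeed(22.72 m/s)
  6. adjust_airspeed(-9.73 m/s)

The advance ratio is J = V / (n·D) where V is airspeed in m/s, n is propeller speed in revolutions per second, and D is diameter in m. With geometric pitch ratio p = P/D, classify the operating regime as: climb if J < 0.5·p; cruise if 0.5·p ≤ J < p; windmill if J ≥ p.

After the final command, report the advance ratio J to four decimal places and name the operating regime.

J = 0.5883, regime = cruise

set_propeller: D = 0.215 m, P = 0.182 m (p = P/D = 0.846512); state ← (V=0, rpm=0)
set_airspeed(22.57): V ← 22.57 m/s
throttle_to(6349): rpm ← 6349
adjust_throttle(-187): rpm ← 6349 -187 = 6162
set_airspeed(22.72): V ← 22.72 m/s
adjust_airspeed(-9.73): V ← 22.72 -9.73 = 12.99 m/s
final state: V = 12.99 m/s, rpm = 6162 → n = rpm/60 = 102.700000 rev/s
J = V / (n·D) = 12.99 / (102.700000 × 0.215) = 0.588302
regime bands: climb J<0.4233 | cruise [0.4233, 0.8465) | windmill J≥0.8465
J = 0.5883 → cruise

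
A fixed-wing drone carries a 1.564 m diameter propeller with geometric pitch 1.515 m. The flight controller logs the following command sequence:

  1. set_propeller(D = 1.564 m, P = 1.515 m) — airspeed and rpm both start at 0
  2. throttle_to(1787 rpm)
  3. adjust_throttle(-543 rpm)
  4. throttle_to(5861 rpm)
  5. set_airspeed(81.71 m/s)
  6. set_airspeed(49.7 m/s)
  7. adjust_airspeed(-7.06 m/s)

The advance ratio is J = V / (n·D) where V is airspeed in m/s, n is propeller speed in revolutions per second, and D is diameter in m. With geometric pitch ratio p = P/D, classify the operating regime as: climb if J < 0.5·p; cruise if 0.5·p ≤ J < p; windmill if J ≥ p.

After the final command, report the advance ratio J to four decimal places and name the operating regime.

J = 0.2791, regime = climb

set_propeller: D = 1.564 m, P = 1.515 m (p = P/D = 0.968670); state ← (V=0, rpm=0)
throttle_to(1787): rpm ← 1787
adjust_throttle(-543): rpm ← 1787 -543 = 1244
throttle_to(5861): rpm ← 5861
set_airspeed(81.71): V ← 81.71 m/s
set_airspeed(49.7): V ← 49.7 m/s
adjust_airspeed(-7.06): V ← 49.7 -7.06 = 42.64 m/s
final state: V = 42.64 m/s, rpm = 5861 → n = rpm/60 = 97.683333 rev/s
J = V / (n·D) = 42.64 / (97.683333 × 1.564) = 0.279100
regime bands: climb J<0.4843 | cruise [0.4843, 0.9687) | windmill J≥0.9687
J = 0.2791 → climb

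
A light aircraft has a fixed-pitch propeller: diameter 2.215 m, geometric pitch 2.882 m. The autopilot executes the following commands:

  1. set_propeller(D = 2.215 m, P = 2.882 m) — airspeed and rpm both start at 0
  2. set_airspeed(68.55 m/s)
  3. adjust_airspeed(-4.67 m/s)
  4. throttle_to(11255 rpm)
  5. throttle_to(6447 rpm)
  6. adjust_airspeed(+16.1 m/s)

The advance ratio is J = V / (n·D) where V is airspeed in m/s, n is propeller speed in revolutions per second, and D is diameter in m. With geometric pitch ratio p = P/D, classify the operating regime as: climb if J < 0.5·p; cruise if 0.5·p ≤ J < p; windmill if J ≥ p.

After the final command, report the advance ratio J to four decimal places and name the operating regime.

J = 0.3360, regime = climb

set_propeller: D = 2.215 m, P = 2.882 m (p = P/D = 1.301129); state ← (V=0, rpm=0)
set_airspeed(68.55): V ← 68.55 m/s
adjust_airspeed(-4.67): V ← 68.55 -4.67 = 63.88 m/s
throttle_to(11255): rpm ← 11255
throttle_to(6447): rpm ← 6447
adjust_airspeed(+16.1): V ← 63.88 +16.1 = 79.98 m/s
final state: V = 79.98 m/s, rpm = 6447 → n = rpm/60 = 107.450000 rev/s
J = V / (n·D) = 79.98 / (107.450000 × 2.215) = 0.336048
regime bands: climb J<0.6506 | cruise [0.6506, 1.3011) | windmill J≥1.3011
J = 0.3360 → climb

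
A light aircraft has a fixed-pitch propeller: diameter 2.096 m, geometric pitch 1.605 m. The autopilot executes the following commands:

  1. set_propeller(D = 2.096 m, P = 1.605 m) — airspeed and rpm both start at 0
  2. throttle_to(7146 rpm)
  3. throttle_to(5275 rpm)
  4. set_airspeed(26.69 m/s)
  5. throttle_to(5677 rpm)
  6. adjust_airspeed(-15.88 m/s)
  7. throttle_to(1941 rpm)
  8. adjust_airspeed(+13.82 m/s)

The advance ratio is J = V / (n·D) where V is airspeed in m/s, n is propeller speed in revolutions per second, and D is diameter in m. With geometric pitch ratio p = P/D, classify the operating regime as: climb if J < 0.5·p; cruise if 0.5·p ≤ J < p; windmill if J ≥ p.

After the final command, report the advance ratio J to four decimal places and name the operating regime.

J = 0.3632, regime = climb

set_propeller: D = 2.096 m, P = 1.605 m (p = P/D = 0.765744); state ← (V=0, rpm=0)
throttle_to(7146): rpm ← 7146
throttle_to(5275): rpm ← 5275
set_airspeed(26.69): V ← 26.69 m/s
throttle_to(5677): rpm ← 5677
adjust_airspeed(-15.88): V ← 26.69 -15.88 = 10.81 m/s
throttle_to(1941): rpm ← 1941
adjust_airspeed(+13.82): V ← 10.81 +13.82 = 24.63 m/s
final state: V = 24.63 m/s, rpm = 1941 → n = rpm/60 = 32.350000 rev/s
J = V / (n·D) = 24.63 / (32.350000 × 2.096) = 0.363244
regime bands: climb J<0.3829 | cruise [0.3829, 0.7657) | windmill J≥0.7657
J = 0.3632 → climb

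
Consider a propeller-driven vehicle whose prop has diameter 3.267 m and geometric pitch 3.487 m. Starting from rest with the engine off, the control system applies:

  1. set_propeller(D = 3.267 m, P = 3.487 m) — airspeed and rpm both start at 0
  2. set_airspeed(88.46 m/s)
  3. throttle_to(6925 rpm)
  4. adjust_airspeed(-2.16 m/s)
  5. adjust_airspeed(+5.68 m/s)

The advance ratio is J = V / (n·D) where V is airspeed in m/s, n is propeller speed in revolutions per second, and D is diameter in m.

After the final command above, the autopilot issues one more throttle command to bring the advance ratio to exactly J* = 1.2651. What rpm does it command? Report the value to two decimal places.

rpm = 1335.27

set_propeller: D = 3.267 m, P = 3.487 m (p = P/D = 1.067340); state ← (V=0, rpm=0)
set_airspeed(88.46): V ← 88.46 m/s
throttle_to(6925): rpm ← 6925
adjust_airspeed(-2.16): V ← 88.46 -2.16 = 86.3 m/s
adjust_airspeed(+5.68): V ← 86.3 +5.68 = 91.98 m/s
final state: V = 91.98 m/s, rpm = 6925 → n = rpm/60 = 115.416667 rev/s
target J* = 1.2651; solve J* = V/(n·D) for n: n = V/(J*·D) = 91.98/(1.2651 × 3.267) = 22.254581 rev/s
rpm = 60·n = 1335.274839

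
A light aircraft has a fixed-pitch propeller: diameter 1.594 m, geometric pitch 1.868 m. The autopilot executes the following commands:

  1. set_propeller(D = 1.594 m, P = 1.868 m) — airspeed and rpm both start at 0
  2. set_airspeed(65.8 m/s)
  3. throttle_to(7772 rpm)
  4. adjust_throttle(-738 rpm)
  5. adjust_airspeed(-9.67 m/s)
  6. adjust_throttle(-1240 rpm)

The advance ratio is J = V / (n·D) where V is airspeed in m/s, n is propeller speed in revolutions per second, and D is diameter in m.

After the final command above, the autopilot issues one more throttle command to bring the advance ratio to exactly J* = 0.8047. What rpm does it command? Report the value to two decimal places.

set_propeller: D = 1.594 m, P = 1.868 m (p = P/D = 1.171895); state ← (V=0, rpm=0)
set_airspeed(65.8): V ← 65.8 m/s
throttle_to(7772): rpm ← 7772
adjust_throttle(-738): rpm ← 7772 -738 = 7034
adjust_airspeed(-9.67): V ← 65.8 -9.67 = 56.13 m/s
adjust_throttle(-1240): rpm ← 7034 -1240 = 5794
final state: V = 56.13 m/s, rpm = 5794 → n = rpm/60 = 96.566667 rev/s
target J* = 0.8047; solve J* = V/(n·D) for n: n = V/(J*·D) = 56.13/(0.8047 × 1.594) = 43.759538 rev/s
rpm = 60·n = 2625.572254

rpm = 2625.57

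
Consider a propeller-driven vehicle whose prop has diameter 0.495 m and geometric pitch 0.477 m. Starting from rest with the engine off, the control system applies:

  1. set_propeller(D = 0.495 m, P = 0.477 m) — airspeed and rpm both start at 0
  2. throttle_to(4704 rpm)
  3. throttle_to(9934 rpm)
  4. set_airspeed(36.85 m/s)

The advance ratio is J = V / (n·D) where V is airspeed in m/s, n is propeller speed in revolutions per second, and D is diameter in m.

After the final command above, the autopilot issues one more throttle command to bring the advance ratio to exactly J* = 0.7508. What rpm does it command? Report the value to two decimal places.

set_propeller: D = 0.495 m, P = 0.477 m (p = P/D = 0.963636); state ← (V=0, rpm=0)
throttle_to(4704): rpm ← 4704
throttle_to(9934): rpm ← 9934
set_airspeed(36.85): V ← 36.85 m/s
final state: V = 36.85 m/s, rpm = 9934 → n = rpm/60 = 165.566667 rev/s
target J* = 0.7508; solve J* = V/(n·D) for n: n = V/(J*·D) = 36.85/(0.7508 × 0.495) = 99.153496 rev/s
rpm = 60·n = 5949.209732

rpm = 5949.21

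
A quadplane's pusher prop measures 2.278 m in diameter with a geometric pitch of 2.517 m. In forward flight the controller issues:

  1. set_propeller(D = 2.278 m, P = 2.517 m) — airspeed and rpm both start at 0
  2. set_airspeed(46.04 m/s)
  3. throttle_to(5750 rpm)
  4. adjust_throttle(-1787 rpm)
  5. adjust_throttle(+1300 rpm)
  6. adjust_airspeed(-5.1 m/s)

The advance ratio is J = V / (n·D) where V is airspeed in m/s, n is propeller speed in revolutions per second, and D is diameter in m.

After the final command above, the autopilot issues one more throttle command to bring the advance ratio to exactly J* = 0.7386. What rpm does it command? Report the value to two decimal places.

set_propeller: D = 2.278 m, P = 2.517 m (p = P/D = 1.104917); state ← (V=0, rpm=0)
set_airspeed(46.04): V ← 46.04 m/s
throttle_to(5750): rpm ← 5750
adjust_throttle(-1787): rpm ← 5750 -1787 = 3963
adjust_throttle(+1300): rpm ← 3963 +1300 = 5263
adjust_airspeed(-5.1): V ← 46.04 -5.1 = 40.94 m/s
final state: V = 40.94 m/s, rpm = 5263 → n = rpm/60 = 87.716667 rev/s
target J* = 0.7386; solve J* = V/(n·D) for n: n = V/(J*·D) = 40.94/(0.7386 × 2.278) = 24.332393 rev/s
rpm = 60·n = 1459.943556

rpm = 1459.94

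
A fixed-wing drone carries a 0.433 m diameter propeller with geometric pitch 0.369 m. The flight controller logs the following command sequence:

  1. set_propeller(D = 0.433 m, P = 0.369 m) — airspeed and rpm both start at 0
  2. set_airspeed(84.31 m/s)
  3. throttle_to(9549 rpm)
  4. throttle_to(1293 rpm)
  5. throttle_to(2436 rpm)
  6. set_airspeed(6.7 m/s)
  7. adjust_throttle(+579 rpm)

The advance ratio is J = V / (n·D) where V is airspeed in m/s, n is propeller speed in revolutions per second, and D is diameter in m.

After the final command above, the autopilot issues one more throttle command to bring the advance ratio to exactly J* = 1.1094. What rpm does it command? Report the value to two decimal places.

rpm = 836.85

set_propeller: D = 0.433 m, P = 0.369 m (p = P/D = 0.852194); state ← (V=0, rpm=0)
set_airspeed(84.31): V ← 84.31 m/s
throttle_to(9549): rpm ← 9549
throttle_to(1293): rpm ← 1293
throttle_to(2436): rpm ← 2436
set_airspeed(6.7): V ← 6.7 m/s
adjust_throttle(+579): rpm ← 2436 +579 = 3015
final state: V = 6.7 m/s, rpm = 3015 → n = rpm/60 = 50.250000 rev/s
target J* = 1.1094; solve J* = V/(n·D) for n: n = V/(J*·D) = 6.7/(1.1094 × 0.433) = 13.947576 rev/s
rpm = 60·n = 836.854576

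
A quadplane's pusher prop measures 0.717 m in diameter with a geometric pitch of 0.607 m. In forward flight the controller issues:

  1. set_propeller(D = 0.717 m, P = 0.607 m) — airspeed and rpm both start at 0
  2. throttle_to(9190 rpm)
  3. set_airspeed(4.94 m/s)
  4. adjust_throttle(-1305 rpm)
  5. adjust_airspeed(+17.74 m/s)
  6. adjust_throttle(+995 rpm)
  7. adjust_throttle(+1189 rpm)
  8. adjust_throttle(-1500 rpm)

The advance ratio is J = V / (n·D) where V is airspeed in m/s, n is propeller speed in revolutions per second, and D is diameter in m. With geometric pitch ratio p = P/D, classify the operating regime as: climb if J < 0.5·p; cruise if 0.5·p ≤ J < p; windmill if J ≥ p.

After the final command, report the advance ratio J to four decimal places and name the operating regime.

set_propeller: D = 0.717 m, P = 0.607 m (p = P/D = 0.846583); state ← (V=0, rpm=0)
throttle_to(9190): rpm ← 9190
set_airspeed(4.94): V ← 4.94 m/s
adjust_throttle(-1305): rpm ← 9190 -1305 = 7885
adjust_airspeed(+17.74): V ← 4.94 +17.74 = 22.68 m/s
adjust_throttle(+995): rpm ← 7885 +995 = 8880
adjust_throttle(+1189): rpm ← 8880 +1189 = 10069
adjust_throttle(-1500): rpm ← 10069 -1500 = 8569
final state: V = 22.68 m/s, rpm = 8569 → n = rpm/60 = 142.816667 rev/s
J = V / (n·D) = 22.68 / (142.816667 × 0.717) = 0.221485
regime bands: climb J<0.4233 | cruise [0.4233, 0.8466) | windmill J≥0.8466
J = 0.2215 → climb

J = 0.2215, regime = climb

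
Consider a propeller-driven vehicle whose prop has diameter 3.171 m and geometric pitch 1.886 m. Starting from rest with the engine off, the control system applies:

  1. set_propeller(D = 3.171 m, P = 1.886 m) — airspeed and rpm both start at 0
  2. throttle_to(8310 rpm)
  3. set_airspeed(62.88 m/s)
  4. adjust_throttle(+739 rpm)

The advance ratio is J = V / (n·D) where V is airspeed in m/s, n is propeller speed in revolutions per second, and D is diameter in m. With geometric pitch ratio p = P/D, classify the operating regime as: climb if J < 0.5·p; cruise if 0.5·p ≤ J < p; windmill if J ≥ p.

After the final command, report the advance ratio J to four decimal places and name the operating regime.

J = 0.1315, regime = climb

set_propeller: D = 3.171 m, P = 1.886 m (p = P/D = 0.594765); state ← (V=0, rpm=0)
throttle_to(8310): rpm ← 8310
set_airspeed(62.88): V ← 62.88 m/s
adjust_throttle(+739): rpm ← 8310 +739 = 9049
final state: V = 62.88 m/s, rpm = 9049 → n = rpm/60 = 150.816667 rev/s
J = V / (n·D) = 62.88 / (150.816667 × 3.171) = 0.131482
regime bands: climb J<0.2974 | cruise [0.2974, 0.5948) | windmill J≥0.5948
J = 0.1315 → climb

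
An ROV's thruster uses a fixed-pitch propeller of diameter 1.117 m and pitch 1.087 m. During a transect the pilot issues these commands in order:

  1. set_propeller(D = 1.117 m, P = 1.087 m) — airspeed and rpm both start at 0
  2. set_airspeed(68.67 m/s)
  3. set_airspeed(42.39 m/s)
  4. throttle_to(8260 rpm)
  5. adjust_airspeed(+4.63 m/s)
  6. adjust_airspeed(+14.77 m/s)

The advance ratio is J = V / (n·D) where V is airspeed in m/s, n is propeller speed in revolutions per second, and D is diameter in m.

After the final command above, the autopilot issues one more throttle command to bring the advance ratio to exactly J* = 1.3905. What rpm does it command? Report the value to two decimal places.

rpm = 2386.96

set_propeller: D = 1.117 m, P = 1.087 m (p = P/D = 0.973142); state ← (V=0, rpm=0)
set_airspeed(68.67): V ← 68.67 m/s
set_airspeed(42.39): V ← 42.39 m/s
throttle_to(8260): rpm ← 8260
adjust_airspeed(+4.63): V ← 42.39 +4.63 = 47.02 m/s
adjust_airspeed(+14.77): V ← 47.02 +14.77 = 61.79 m/s
final state: V = 61.79 m/s, rpm = 8260 → n = rpm/60 = 137.666667 rev/s
target J* = 1.3905; solve J* = V/(n·D) for n: n = V/(J*·D) = 61.79/(1.3905 × 1.117) = 39.782679 rev/s
rpm = 60·n = 2386.960758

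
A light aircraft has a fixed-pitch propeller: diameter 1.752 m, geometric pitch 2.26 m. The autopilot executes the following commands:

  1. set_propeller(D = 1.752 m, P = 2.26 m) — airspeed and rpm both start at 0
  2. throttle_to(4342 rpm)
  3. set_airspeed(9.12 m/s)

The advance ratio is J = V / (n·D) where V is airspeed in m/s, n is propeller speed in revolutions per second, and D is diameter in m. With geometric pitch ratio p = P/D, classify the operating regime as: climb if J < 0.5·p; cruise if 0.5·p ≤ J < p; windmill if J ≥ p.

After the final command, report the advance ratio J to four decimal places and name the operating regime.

set_propeller: D = 1.752 m, P = 2.26 m (p = P/D = 1.289954); state ← (V=0, rpm=0)
throttle_to(4342): rpm ← 4342
set_airspeed(9.12): V ← 9.12 m/s
final state: V = 9.12 m/s, rpm = 4342 → n = rpm/60 = 72.366667 rev/s
J = V / (n·D) = 9.12 / (72.366667 × 1.752) = 0.071932
regime bands: climb J<0.6450 | cruise [0.6450, 1.2900) | windmill J≥1.2900
J = 0.0719 → climb

J = 0.0719, regime = climb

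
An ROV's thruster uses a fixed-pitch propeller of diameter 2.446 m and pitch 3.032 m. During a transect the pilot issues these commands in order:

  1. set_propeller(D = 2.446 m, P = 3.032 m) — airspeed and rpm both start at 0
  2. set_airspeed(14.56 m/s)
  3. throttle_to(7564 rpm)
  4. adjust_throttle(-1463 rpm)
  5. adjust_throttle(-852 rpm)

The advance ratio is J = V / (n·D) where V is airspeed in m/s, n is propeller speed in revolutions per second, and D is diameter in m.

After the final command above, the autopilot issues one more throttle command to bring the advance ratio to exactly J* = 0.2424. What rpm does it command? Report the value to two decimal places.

rpm = 1473.41

set_propeller: D = 2.446 m, P = 3.032 m (p = P/D = 1.239575); state ← (V=0, rpm=0)
set_airspeed(14.56): V ← 14.56 m/s
throttle_to(7564): rpm ← 7564
adjust_throttle(-1463): rpm ← 7564 -1463 = 6101
adjust_throttle(-852): rpm ← 6101 -852 = 5249
final state: V = 14.56 m/s, rpm = 5249 → n = rpm/60 = 87.483333 rev/s
target J* = 0.2424; solve J* = V/(n·D) for n: n = V/(J*·D) = 14.56/(0.2424 × 2.446) = 24.556830 rev/s
rpm = 60·n = 1473.409810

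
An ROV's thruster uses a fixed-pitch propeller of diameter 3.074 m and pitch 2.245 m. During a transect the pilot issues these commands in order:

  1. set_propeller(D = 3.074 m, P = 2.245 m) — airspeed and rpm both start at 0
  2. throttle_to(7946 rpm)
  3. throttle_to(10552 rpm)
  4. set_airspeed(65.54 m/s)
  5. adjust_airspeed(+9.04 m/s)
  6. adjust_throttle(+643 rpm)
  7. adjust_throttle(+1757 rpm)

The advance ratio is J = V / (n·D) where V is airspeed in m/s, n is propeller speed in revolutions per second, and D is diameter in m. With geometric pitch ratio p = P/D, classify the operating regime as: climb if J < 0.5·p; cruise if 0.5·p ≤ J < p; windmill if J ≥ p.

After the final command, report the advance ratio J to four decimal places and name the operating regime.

set_propeller: D = 3.074 m, P = 2.245 m (p = P/D = 0.730319); state ← (V=0, rpm=0)
throttle_to(7946): rpm ← 7946
throttle_to(10552): rpm ← 10552
set_airspeed(65.54): V ← 65.54 m/s
adjust_airspeed(+9.04): V ← 65.54 +9.04 = 74.58 m/s
adjust_throttle(+643): rpm ← 10552 +643 = 11195
adjust_throttle(+1757): rpm ← 11195 +1757 = 12952
final state: V = 74.58 m/s, rpm = 12952 → n = rpm/60 = 215.866667 rev/s
J = V / (n·D) = 74.58 / (215.866667 × 3.074) = 0.112391
regime bands: climb J<0.3652 | cruise [0.3652, 0.7303) | windmill J≥0.7303
J = 0.1124 → climb

J = 0.1124, regime = climb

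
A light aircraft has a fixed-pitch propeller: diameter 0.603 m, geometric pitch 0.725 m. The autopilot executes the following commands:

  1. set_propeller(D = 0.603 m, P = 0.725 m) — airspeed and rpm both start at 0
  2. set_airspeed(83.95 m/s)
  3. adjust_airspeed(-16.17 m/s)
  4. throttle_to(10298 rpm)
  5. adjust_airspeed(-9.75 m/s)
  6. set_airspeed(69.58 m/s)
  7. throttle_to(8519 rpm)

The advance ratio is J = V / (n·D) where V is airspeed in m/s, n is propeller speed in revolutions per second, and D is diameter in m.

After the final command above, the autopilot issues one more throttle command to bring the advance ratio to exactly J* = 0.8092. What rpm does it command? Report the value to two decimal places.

rpm = 8555.84

set_propeller: D = 0.603 m, P = 0.725 m (p = P/D = 1.202322); state ← (V=0, rpm=0)
set_airspeed(83.95): V ← 83.95 m/s
adjust_airspeed(-16.17): V ← 83.95 -16.17 = 67.78 m/s
throttle_to(10298): rpm ← 10298
adjust_airspeed(-9.75): V ← 67.78 -9.75 = 58.03 m/s
set_airspeed(69.58): V ← 69.58 m/s
throttle_to(8519): rpm ← 8519
final state: V = 69.58 m/s, rpm = 8519 → n = rpm/60 = 141.983333 rev/s
target J* = 0.8092; solve J* = V/(n·D) for n: n = V/(J*·D) = 69.58/(0.8092 × 0.603) = 142.597279 rev/s
rpm = 60·n = 8555.836733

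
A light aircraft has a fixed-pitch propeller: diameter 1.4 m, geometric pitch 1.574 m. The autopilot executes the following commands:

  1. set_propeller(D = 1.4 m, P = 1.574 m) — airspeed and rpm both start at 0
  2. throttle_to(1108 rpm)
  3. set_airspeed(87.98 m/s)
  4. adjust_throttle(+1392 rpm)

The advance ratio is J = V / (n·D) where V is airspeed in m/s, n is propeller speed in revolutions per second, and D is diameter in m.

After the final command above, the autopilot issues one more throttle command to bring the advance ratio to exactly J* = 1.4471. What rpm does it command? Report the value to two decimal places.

set_propeller: D = 1.4 m, P = 1.574 m (p = P/D = 1.124286); state ← (V=0, rpm=0)
throttle_to(1108): rpm ← 1108
set_airspeed(87.98): V ← 87.98 m/s
adjust_throttle(+1392): rpm ← 1108 +1392 = 2500
final state: V = 87.98 m/s, rpm = 2500 → n = rpm/60 = 41.666667 rev/s
target J* = 1.4471; solve J* = V/(n·D) for n: n = V/(J*·D) = 87.98/(1.4471 × 1.4) = 43.426755 rev/s
rpm = 60·n = 2605.605299

rpm = 2605.61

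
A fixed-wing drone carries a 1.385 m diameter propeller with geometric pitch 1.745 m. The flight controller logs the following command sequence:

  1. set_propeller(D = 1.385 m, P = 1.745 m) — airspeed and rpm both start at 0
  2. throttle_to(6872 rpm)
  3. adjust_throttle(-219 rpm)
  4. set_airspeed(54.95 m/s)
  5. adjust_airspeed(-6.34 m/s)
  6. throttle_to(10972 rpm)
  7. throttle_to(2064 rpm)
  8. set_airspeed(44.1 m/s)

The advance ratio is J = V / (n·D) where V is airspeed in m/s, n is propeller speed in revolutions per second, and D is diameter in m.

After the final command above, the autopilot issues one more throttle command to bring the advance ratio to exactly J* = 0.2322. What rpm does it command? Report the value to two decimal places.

set_propeller: D = 1.385 m, P = 1.745 m (p = P/D = 1.259928); state ← (V=0, rpm=0)
throttle_to(6872): rpm ← 6872
adjust_throttle(-219): rpm ← 6872 -219 = 6653
set_airspeed(54.95): V ← 54.95 m/s
adjust_airspeed(-6.34): V ← 54.95 -6.34 = 48.61 m/s
throttle_to(10972): rpm ← 10972
throttle_to(2064): rpm ← 2064
set_airspeed(44.1): V ← 44.1 m/s
final state: V = 44.1 m/s, rpm = 2064 → n = rpm/60 = 34.400000 rev/s
target J* = 0.2322; solve J* = V/(n·D) for n: n = V/(J*·D) = 44.1/(0.2322 × 1.385) = 137.128145 rev/s
rpm = 60·n = 8227.688691

rpm = 8227.69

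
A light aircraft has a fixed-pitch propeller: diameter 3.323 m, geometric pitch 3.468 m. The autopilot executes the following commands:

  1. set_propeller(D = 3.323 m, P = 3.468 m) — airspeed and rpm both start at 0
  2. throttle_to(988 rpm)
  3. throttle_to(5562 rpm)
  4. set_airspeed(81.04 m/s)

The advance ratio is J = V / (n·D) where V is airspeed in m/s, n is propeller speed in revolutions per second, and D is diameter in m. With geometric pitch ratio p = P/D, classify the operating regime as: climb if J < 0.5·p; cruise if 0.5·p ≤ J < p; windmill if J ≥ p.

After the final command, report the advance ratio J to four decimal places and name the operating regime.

set_propeller: D = 3.323 m, P = 3.468 m (p = P/D = 1.043635); state ← (V=0, rpm=0)
throttle_to(988): rpm ← 988
throttle_to(5562): rpm ← 5562
set_airspeed(81.04): V ← 81.04 m/s
final state: V = 81.04 m/s, rpm = 5562 → n = rpm/60 = 92.700000 rev/s
J = V / (n·D) = 81.04 / (92.700000 × 3.323) = 0.263081
regime bands: climb J<0.5218 | cruise [0.5218, 1.0436) | windmill J≥1.0436
J = 0.2631 → climb

J = 0.2631, regime = climb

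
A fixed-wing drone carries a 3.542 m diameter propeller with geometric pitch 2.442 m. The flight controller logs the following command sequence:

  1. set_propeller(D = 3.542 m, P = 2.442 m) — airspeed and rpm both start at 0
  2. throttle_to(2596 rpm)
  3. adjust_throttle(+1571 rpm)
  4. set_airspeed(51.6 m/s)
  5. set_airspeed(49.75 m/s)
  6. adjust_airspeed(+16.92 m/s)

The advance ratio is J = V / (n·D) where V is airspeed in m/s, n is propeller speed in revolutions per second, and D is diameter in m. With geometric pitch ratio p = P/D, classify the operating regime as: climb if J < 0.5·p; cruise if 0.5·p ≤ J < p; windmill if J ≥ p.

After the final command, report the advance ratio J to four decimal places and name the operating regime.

set_propeller: D = 3.542 m, P = 2.442 m (p = P/D = 0.689441); state ← (V=0, rpm=0)
throttle_to(2596): rpm ← 2596
adjust_throttle(+1571): rpm ← 2596 +1571 = 4167
set_airspeed(51.6): V ← 51.6 m/s
set_airspeed(49.75): V ← 49.75 m/s
adjust_airspeed(+16.92): V ← 49.75 +16.92 = 66.67 m/s
final state: V = 66.67 m/s, rpm = 4167 → n = rpm/60 = 69.450000 rev/s
J = V / (n·D) = 66.67 / (69.450000 × 3.542) = 0.271025
regime bands: climb J<0.3447 | cruise [0.3447, 0.6894) | windmill J≥0.6894
J = 0.2710 → climb

J = 0.2710, regime = climb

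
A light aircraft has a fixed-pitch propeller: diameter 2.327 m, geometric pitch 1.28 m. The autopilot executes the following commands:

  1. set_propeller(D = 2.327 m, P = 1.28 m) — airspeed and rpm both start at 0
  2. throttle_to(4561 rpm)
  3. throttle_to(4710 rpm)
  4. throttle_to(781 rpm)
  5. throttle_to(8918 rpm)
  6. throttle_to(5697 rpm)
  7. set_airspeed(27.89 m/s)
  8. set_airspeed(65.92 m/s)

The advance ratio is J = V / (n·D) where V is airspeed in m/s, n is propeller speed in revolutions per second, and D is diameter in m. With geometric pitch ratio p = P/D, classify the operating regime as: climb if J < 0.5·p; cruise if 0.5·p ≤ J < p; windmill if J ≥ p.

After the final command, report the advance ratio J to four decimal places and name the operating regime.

J = 0.2983, regime = cruise

set_propeller: D = 2.327 m, P = 1.28 m (p = P/D = 0.550064); state ← (V=0, rpm=0)
throttle_to(4561): rpm ← 4561
throttle_to(4710): rpm ← 4710
throttle_to(781): rpm ← 781
throttle_to(8918): rpm ← 8918
throttle_to(5697): rpm ← 5697
set_airspeed(27.89): V ← 27.89 m/s
set_airspeed(65.92): V ← 65.92 m/s
final state: V = 65.92 m/s, rpm = 5697 → n = rpm/60 = 94.950000 rev/s
J = V / (n·D) = 65.92 / (94.950000 × 2.327) = 0.298350
regime bands: climb J<0.2750 | cruise [0.2750, 0.5501) | windmill J≥0.5501
J = 0.2983 → cruise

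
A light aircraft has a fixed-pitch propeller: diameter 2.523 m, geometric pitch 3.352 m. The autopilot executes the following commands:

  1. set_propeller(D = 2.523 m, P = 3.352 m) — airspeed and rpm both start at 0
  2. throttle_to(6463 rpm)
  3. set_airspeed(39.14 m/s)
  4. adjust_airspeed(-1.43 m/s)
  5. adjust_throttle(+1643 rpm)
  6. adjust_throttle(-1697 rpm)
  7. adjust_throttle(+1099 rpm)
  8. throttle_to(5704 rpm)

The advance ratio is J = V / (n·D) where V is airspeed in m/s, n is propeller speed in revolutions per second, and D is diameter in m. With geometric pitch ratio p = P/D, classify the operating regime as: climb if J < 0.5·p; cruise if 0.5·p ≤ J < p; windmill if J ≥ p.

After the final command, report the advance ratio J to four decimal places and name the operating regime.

set_propeller: D = 2.523 m, P = 3.352 m (p = P/D = 1.328577); state ← (V=0, rpm=0)
throttle_to(6463): rpm ← 6463
set_airspeed(39.14): V ← 39.14 m/s
adjust_airspeed(-1.43): V ← 39.14 -1.43 = 37.71 m/s
adjust_throttle(+1643): rpm ← 6463 +1643 = 8106
adjust_throttle(-1697): rpm ← 8106 -1697 = 6409
adjust_throttle(+1099): rpm ← 6409 +1099 = 7508
throttle_to(5704): rpm ← 5704
final state: V = 37.71 m/s, rpm = 5704 → n = rpm/60 = 95.066667 rev/s
J = V / (n·D) = 37.71 / (95.066667 × 2.523) = 0.157221
regime bands: climb J<0.6643 | cruise [0.6643, 1.3286) | windmill J≥1.3286
J = 0.1572 → climb

J = 0.1572, regime = climb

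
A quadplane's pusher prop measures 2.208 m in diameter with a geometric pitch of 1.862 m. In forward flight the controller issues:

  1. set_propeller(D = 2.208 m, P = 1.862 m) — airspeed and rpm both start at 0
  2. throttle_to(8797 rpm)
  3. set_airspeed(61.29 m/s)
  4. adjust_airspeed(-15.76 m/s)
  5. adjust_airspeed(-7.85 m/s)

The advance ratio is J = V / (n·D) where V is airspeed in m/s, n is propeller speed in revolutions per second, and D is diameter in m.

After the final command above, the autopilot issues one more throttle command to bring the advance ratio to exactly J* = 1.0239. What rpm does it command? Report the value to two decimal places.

set_propeller: D = 2.208 m, P = 1.862 m (p = P/D = 0.843297); state ← (V=0, rpm=0)
throttle_to(8797): rpm ← 8797
set_airspeed(61.29): V ← 61.29 m/s
adjust_airspeed(-15.76): V ← 61.29 -15.76 = 45.53 m/s
adjust_airspeed(-7.85): V ← 45.53 -7.85 = 37.68 m/s
final state: V = 37.68 m/s, rpm = 8797 → n = rpm/60 = 146.616667 rev/s
target J* = 1.0239; solve J* = V/(n·D) for n: n = V/(J*·D) = 37.68/(1.0239 × 2.208) = 16.666879 rev/s
rpm = 60·n = 1000.012739

rpm = 1000.01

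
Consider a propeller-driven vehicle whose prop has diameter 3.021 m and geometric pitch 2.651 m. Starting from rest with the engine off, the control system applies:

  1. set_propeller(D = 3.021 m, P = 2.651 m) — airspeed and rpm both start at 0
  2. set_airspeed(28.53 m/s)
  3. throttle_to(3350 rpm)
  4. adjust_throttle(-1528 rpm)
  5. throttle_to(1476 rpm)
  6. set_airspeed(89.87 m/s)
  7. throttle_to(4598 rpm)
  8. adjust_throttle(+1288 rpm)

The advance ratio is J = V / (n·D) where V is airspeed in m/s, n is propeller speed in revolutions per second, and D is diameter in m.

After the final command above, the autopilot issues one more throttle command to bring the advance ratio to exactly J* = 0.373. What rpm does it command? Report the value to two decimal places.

rpm = 4785.27

set_propeller: D = 3.021 m, P = 2.651 m (p = P/D = 0.877524); state ← (V=0, rpm=0)
set_airspeed(28.53): V ← 28.53 m/s
throttle_to(3350): rpm ← 3350
adjust_throttle(-1528): rpm ← 3350 -1528 = 1822
throttle_to(1476): rpm ← 1476
set_airspeed(89.87): V ← 89.87 m/s
throttle_to(4598): rpm ← 4598
adjust_throttle(+1288): rpm ← 4598 +1288 = 5886
final state: V = 89.87 m/s, rpm = 5886 → n = rpm/60 = 98.100000 rev/s
target J* = 0.373; solve J* = V/(n·D) for n: n = V/(J*·D) = 89.87/(0.373 × 3.021) = 79.754498 rev/s
rpm = 60·n = 4785.269867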